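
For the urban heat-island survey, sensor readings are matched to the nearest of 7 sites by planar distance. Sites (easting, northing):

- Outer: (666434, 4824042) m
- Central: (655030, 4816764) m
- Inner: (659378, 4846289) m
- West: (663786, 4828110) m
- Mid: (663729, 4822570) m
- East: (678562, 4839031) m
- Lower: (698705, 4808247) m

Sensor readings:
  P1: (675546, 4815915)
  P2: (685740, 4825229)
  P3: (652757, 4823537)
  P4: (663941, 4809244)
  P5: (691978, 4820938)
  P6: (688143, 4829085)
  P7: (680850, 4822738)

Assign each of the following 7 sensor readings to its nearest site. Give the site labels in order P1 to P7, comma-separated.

P1 → Outer (d²=149076673.00)
P2 → East (d²=242018888.00)
P3 → Central (d²=51040058.00)
P4 → Central (d²=135956321.00)
P5 → Lower (d²=206314010.00)
P6 → East (d²=190718477.00)
P7 → Outer (d²=209521472.00)

Outer, East, Central, Central, Lower, East, Outer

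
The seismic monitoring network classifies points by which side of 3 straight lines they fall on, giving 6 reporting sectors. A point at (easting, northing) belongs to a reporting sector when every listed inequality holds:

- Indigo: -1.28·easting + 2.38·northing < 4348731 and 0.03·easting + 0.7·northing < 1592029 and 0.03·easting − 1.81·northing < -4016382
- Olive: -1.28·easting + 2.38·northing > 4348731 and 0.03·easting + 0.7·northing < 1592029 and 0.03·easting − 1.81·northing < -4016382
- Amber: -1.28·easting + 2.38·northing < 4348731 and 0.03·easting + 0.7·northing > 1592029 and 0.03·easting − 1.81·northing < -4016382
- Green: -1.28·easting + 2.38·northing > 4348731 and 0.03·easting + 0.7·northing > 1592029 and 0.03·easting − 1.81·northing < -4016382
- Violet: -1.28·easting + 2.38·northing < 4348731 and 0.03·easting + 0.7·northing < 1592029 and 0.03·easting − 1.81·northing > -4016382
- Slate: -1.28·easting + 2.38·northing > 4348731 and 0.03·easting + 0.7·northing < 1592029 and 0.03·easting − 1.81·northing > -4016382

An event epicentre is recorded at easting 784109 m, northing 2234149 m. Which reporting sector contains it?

-1.28·784109 + 2.38·2234149 = 4313615.100, which is < 4348731
0.03·784109 + 0.7·2234149 = 1587427.570, which is < 1592029
0.03·784109 − 1.81·2234149 = -4020286.420, which is < -4016382
This sign pattern matches Indigo.

Indigo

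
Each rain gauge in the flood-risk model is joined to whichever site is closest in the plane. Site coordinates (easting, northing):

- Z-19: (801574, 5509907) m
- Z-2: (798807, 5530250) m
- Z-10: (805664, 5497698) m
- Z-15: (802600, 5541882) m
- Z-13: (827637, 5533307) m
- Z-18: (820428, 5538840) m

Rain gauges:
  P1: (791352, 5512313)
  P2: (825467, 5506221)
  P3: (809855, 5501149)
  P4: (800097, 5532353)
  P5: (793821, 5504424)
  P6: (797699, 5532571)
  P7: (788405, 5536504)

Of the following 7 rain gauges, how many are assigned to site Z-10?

P1 → Z-19
P2 → Z-10
P3 → Z-10
P4 → Z-2
P5 → Z-19
P6 → Z-2
P7 → Z-2
2 of the 7 go to Z-10.

2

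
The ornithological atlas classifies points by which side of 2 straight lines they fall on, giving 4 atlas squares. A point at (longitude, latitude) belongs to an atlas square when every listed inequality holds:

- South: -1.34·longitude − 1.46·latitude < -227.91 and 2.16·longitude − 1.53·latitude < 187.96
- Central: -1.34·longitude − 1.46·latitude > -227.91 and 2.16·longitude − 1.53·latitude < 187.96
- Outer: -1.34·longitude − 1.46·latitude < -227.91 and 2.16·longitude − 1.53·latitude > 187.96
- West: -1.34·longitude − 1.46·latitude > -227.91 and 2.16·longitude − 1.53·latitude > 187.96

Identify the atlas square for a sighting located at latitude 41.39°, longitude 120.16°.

-1.34·120.16 − 1.46·41.39 = -221.444, which is > -227.91
2.16·120.16 − 1.53·41.39 = 196.219, which is > 187.96
This sign pattern matches West.

West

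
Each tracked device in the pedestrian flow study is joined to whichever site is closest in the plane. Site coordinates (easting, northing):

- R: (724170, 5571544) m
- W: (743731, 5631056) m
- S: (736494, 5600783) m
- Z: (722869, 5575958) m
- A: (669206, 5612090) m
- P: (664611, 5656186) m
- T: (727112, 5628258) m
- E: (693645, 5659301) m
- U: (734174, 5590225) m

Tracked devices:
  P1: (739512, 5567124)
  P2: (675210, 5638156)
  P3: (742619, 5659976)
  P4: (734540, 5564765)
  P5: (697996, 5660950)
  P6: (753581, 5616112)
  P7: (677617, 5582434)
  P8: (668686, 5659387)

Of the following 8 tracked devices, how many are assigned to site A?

P1 → R
P2 → P
P3 → W
P4 → R
P5 → E
P6 → W
P7 → A
P8 → P
1 of the 8 goes to A.

1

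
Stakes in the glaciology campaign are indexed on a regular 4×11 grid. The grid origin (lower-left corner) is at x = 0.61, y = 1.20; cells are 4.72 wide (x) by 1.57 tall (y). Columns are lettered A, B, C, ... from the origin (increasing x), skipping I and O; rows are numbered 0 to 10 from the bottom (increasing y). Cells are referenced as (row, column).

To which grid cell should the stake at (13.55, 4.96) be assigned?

Column index: ⌊(13.55 − 0.61) / 4.72⌋ = ⌊2.742⌋ = 2 → column C
Row offset from origin: ⌊(4.96 − 1.20) / 1.57⌋ = ⌊2.395⌋ = 2 → row 2

(2, C)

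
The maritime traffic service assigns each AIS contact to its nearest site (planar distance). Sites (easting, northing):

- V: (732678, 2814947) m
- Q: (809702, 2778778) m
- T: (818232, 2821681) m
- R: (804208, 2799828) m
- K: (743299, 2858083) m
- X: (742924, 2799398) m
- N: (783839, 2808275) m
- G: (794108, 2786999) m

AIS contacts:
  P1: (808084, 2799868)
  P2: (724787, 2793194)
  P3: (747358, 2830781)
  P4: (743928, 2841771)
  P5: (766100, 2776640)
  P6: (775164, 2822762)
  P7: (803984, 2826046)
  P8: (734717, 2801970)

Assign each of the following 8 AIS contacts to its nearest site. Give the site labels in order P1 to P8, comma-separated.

R, X, V, K, G, N, T, X

P1 → R (d²=15024976.00)
P2 → X (d²=367440385.00)
P3 → V (d²=466217956.00)
P4 → K (d²=266476985.00)
P5 → G (d²=891756945.00)
P6 → N (d²=285128794.00)
P7 → T (d²=222058729.00)
P8 → X (d²=73970033.00)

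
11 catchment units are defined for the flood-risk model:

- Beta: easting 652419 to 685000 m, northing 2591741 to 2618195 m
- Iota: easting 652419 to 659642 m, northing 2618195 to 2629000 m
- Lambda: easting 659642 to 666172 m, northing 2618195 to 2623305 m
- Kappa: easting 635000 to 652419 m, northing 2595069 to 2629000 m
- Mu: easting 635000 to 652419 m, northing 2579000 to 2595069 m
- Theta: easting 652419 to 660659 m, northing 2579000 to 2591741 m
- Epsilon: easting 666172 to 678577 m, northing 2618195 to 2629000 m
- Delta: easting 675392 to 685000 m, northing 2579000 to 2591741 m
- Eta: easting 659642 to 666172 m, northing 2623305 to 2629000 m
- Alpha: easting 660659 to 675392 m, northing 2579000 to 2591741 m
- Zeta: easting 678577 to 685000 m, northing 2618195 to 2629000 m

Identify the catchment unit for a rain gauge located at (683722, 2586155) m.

Delta

The point has easting = 683722 and northing = 2586155.
Only Delta satisfies 675392 ≤ easting ≤ 685000 and 2579000 ≤ northing ≤ 2591741.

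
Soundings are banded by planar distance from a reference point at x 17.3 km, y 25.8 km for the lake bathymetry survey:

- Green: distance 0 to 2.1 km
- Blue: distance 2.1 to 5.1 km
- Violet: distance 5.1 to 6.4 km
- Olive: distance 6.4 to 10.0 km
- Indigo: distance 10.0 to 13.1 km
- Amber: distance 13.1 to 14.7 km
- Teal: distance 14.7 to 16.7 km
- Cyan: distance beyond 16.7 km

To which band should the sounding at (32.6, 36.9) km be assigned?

Cyan

Distance = √((32.6−17.3)² + (36.9−25.8)²) = √(234.090 + 123.210) = 18.902 km.
16.7 ≤ 18.902 < ∞ → Cyan.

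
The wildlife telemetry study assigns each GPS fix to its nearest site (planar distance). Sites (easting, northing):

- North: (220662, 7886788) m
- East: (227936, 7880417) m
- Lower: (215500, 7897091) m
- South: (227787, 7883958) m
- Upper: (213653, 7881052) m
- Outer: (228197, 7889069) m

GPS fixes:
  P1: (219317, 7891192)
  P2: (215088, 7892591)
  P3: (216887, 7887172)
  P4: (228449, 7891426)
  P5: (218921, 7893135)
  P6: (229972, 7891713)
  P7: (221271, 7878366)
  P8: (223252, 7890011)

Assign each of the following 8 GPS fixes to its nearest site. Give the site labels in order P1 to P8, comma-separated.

North, Lower, North, Outer, Lower, Outer, East, North

P1 → North (d²=21204241.00)
P2 → Lower (d²=20419744.00)
P3 → North (d²=14398081.00)
P4 → Outer (d²=5618953.00)
P5 → Lower (d²=27353177.00)
P6 → Outer (d²=10141361.00)
P7 → East (d²=48628826.00)
P8 → North (d²=17095829.00)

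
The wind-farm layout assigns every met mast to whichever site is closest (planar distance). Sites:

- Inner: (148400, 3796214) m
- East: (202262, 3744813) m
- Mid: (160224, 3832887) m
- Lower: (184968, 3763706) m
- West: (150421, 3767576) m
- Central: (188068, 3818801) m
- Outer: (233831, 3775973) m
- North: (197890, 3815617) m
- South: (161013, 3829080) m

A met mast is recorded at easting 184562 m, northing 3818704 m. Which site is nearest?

Central

Squared distances to each site:
Inner: 1813490344.000; East: 5773169881.000; Mid: 793495733.000; Lower: 3024944840.000; West: 3779680265.000; Central: 12301445.000; Outer: 4253372722.000; North: 187165153.000; South: 662216777.000.
Minimum at Central.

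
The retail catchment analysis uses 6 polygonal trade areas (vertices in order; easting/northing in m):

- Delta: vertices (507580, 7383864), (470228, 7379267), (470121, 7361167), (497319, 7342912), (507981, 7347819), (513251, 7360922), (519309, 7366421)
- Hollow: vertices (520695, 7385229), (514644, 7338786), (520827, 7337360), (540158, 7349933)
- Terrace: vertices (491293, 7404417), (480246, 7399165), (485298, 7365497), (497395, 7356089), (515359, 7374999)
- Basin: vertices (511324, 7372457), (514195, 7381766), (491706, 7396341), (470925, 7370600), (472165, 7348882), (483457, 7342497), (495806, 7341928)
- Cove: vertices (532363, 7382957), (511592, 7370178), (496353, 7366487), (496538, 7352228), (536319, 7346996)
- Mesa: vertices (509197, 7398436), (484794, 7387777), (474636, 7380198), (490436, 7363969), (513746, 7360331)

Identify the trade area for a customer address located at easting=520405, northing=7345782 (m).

Cast a ray rightward from (520405, 7345782). For each polygon, the edges (by vertex number in listed order) whose endpoints lie on opposite sides of northing = 7345782, where each meets that height, and whether that is right or left of the point:
Delta: 3–4 at easting≈493043.0 (left), 4–5 at easting≈503555.0 (left) → 0 crossings.
Hollow: 1–2 at easting≈515555.5 (left), 3–4 at easting≈533775.8 (right) → 1 crossing.
Terrace: no edge straddles that height → 0 crossings.
Basin: 5–6 at easting≈477647.4 (left), 7–1 at easting≈497765.0 (left) → 0 crossings.
Cove: no edge straddles that height → 0 crossings.
Mesa: no edge straddles that height → 0 crossings.
Only Hollow has an odd count, so the point is inside Hollow.

Hollow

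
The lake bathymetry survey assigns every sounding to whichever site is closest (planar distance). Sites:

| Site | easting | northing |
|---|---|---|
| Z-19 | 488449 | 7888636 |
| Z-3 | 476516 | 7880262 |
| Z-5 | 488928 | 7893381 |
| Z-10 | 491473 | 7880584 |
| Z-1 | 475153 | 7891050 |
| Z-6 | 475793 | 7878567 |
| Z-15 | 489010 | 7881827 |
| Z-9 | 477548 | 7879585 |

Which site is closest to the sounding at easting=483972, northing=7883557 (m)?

Z-15

Squared distances to each site:
Z-19: 45839770.000; Z-3: 66448961.000; Z-5: 121072912.000; Z-10: 65103730.000; Z-1: 133919810.000; Z-6: 91796141.000; Z-15: 28374344.000; Z-9: 57044560.000.
Minimum at Z-15.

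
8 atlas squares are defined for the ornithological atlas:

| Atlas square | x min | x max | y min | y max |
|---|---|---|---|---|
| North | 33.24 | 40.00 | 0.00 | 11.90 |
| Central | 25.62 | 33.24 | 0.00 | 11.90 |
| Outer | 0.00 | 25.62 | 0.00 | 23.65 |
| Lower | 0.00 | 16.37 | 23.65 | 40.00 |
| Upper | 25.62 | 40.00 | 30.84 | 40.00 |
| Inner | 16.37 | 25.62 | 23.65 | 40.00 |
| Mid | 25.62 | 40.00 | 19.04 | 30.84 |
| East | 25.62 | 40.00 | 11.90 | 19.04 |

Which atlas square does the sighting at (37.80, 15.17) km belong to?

East

The point has x = 37.80 and y = 15.17.
Only East satisfies 25.62 ≤ x ≤ 40.00 and 11.90 ≤ y ≤ 19.04.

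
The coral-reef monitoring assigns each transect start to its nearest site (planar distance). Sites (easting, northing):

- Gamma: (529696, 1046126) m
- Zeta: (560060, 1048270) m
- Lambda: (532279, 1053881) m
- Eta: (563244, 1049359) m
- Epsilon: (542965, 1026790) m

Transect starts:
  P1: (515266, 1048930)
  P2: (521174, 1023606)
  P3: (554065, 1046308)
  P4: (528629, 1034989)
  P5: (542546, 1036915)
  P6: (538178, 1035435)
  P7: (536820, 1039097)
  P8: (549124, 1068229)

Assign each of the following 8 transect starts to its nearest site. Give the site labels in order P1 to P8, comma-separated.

Gamma, Epsilon, Zeta, Gamma, Epsilon, Epsilon, Gamma, Lambda

P1 → Gamma (d²=216087316.00)
P2 → Epsilon (d²=484985537.00)
P3 → Zeta (d²=39789469.00)
P4 → Gamma (d²=125171258.00)
P5 → Epsilon (d²=102691186.00)
P6 → Epsilon (d²=97651394.00)
P7 → Gamma (d²=100158217.00)
P8 → Lambda (d²=489619129.00)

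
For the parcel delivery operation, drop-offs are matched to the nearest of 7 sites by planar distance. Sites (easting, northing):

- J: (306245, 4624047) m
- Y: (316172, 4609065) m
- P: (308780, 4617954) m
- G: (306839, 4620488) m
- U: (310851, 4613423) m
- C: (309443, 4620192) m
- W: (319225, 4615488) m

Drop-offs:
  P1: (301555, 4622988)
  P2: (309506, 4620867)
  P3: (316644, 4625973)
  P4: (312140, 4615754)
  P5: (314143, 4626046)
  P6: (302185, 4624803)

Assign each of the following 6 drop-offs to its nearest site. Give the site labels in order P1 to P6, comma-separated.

J, C, C, U, C, J

P1 → J (d²=23117581.00)
P2 → C (d²=459594.00)
P3 → C (d²=85274362.00)
P4 → U (d²=7095082.00)
P5 → C (d²=56359316.00)
P6 → J (d²=17055136.00)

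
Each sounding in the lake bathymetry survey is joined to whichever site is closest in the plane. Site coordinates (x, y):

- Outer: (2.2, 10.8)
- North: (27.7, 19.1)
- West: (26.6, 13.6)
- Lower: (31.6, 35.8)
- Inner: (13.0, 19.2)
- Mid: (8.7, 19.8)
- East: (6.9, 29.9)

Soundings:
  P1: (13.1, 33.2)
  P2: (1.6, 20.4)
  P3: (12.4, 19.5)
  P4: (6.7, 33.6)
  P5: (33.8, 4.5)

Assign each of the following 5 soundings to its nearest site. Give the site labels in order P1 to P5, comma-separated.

East, Mid, Inner, East, West

P1 → East (d²=49.33)
P2 → Mid (d²=50.77)
P3 → Inner (d²=0.45)
P4 → East (d²=13.73)
P5 → West (d²=134.65)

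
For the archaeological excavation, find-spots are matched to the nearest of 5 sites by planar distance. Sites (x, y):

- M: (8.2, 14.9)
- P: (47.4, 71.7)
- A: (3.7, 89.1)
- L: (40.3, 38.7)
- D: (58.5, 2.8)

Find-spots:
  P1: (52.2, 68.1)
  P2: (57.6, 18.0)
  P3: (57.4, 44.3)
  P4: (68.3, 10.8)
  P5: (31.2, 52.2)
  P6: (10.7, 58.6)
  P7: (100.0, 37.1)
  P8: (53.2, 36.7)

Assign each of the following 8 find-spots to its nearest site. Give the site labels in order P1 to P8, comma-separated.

P, D, L, D, L, A, D, L

P1 → P (d²=36.00)
P2 → D (d²=231.85)
P3 → L (d²=323.77)
P4 → D (d²=160.04)
P5 → L (d²=265.06)
P6 → A (d²=979.25)
P7 → D (d²=2898.74)
P8 → L (d²=170.41)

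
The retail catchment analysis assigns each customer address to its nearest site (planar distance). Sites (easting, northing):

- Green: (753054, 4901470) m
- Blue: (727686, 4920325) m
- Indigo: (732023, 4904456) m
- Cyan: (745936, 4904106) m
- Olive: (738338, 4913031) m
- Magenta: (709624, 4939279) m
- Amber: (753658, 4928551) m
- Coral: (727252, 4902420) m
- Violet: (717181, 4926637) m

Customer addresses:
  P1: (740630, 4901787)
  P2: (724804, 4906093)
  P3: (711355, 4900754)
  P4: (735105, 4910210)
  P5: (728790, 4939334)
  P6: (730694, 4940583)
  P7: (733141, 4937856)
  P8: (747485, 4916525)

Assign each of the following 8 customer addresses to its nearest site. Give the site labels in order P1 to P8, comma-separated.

Cyan, Coral, Coral, Olive, Violet, Violet, Blue, Olive

P1 → Cyan (d²=33531397.00)
P2 → Coral (d²=19483633.00)
P3 → Coral (d²=255490165.00)
P4 → Olive (d²=18410330.00)
P5 → Violet (d²=295982690.00)
P6 → Violet (d²=377092085.00)
P7 → Blue (d²=337092986.00)
P8 → Olive (d²=95875645.00)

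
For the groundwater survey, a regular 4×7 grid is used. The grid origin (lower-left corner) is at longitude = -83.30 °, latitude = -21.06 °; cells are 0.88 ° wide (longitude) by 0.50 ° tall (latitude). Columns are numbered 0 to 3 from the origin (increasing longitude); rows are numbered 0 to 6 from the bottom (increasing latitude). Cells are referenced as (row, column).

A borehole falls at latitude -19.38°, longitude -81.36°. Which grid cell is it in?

(3, 2)

Column index: ⌊(-81.36 − -83.30) / 0.88⌋ = ⌊2.205⌋ = 2
Row offset from origin: ⌊(-19.38 − -21.06) / 0.50⌋ = ⌊3.360⌋ = 3 → row 3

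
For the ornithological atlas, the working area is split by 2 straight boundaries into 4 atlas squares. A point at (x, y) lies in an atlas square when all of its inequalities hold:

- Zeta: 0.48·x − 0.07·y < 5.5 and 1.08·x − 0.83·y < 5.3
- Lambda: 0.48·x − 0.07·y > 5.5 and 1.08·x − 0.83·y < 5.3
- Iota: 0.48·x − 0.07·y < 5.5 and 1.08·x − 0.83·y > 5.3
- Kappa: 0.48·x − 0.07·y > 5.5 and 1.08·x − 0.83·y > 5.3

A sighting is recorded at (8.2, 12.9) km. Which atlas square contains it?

Zeta

0.48·8.2 − 0.07·12.9 = 3.033, which is < 5.5
1.08·8.2 − 0.83·12.9 = -1.851, which is < 5.3
This sign pattern matches Zeta.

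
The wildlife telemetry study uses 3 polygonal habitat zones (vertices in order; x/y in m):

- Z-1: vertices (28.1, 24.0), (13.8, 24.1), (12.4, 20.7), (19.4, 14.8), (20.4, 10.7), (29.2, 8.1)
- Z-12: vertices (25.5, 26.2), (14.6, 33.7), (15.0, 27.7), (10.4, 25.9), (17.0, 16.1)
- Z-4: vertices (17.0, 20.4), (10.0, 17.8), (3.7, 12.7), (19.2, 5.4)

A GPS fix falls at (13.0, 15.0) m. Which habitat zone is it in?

Cast a ray rightward from (13.0, 15.0). For each polygon, the edges (by vertex number in listed order) whose endpoints lie on opposite sides of y = 15.0, where each meets that height, and whether that is right or left of the point:
Z-1: 3–4 at x≈19.16 (right), 6–1 at x≈28.72 (right) → 2 crossings.
Z-12: no edge straddles that height → 0 crossings.
Z-4: 2–3 at x≈6.54 (left), 4–1 at x≈17.79 (right) → 1 crossing.
Only Z-4 has an odd count, so the point is inside Z-4.

Z-4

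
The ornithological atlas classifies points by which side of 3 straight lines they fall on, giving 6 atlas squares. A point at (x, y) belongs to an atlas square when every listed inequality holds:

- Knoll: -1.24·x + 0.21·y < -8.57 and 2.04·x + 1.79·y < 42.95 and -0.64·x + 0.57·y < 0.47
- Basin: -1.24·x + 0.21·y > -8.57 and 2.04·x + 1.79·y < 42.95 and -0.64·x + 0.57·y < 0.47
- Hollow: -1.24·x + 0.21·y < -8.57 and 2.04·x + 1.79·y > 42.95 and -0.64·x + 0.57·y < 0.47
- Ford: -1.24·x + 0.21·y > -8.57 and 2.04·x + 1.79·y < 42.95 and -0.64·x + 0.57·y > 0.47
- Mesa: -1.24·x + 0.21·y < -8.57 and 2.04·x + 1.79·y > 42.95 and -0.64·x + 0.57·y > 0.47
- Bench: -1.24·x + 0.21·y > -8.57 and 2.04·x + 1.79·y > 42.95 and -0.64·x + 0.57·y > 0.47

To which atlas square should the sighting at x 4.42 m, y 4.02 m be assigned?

-1.24·4.42 + 0.21·4.02 = -4.637, which is > -8.57
2.04·4.42 + 1.79·4.02 = 16.213, which is < 42.95
-0.64·4.42 + 0.57·4.02 = -0.537, which is < 0.47
This sign pattern matches Basin.

Basin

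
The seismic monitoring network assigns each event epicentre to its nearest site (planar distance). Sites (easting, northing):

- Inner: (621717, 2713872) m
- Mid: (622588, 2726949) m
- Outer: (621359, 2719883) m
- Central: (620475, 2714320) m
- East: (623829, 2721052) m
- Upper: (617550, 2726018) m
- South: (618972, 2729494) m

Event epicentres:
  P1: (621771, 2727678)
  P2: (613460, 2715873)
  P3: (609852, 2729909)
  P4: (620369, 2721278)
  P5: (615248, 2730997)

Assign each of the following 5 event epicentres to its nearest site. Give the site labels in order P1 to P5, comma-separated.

Mid, Central, Upper, Outer, South

P1 → Mid (d²=1198930.00)
P2 → Central (d²=51622034.00)
P3 → Upper (d²=74399085.00)
P4 → Outer (d²=2926125.00)
P5 → South (d²=16127185.00)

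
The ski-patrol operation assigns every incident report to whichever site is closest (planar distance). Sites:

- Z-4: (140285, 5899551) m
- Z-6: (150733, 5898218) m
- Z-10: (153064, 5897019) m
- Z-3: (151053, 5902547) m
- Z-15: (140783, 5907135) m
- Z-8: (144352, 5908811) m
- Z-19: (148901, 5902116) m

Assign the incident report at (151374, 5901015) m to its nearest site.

Squared distances to each site:
Z-4: 125109217.000; Z-6: 8234090.000; Z-10: 18824116.000; Z-3: 2450065.000; Z-15: 149623681.000; Z-8: 110086100.000; Z-19: 7327930.000.
Minimum at Z-3.

Z-3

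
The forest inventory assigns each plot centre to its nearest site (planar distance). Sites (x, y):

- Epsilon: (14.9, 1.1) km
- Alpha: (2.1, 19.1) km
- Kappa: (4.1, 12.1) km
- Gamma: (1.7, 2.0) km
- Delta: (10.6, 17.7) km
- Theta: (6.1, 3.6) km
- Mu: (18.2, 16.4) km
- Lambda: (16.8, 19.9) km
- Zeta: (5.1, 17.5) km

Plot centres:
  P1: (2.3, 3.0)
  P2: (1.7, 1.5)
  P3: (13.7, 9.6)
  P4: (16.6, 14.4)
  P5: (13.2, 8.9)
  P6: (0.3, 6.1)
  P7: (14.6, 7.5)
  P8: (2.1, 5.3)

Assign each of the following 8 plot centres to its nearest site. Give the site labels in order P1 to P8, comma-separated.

P1 → Gamma (d²=1.36)
P2 → Gamma (d²=0.25)
P3 → Mu (d²=66.49)
P4 → Mu (d²=6.56)
P5 → Epsilon (d²=63.73)
P6 → Gamma (d²=18.77)
P7 → Epsilon (d²=41.05)
P8 → Gamma (d²=11.05)

Gamma, Gamma, Mu, Mu, Epsilon, Gamma, Epsilon, Gamma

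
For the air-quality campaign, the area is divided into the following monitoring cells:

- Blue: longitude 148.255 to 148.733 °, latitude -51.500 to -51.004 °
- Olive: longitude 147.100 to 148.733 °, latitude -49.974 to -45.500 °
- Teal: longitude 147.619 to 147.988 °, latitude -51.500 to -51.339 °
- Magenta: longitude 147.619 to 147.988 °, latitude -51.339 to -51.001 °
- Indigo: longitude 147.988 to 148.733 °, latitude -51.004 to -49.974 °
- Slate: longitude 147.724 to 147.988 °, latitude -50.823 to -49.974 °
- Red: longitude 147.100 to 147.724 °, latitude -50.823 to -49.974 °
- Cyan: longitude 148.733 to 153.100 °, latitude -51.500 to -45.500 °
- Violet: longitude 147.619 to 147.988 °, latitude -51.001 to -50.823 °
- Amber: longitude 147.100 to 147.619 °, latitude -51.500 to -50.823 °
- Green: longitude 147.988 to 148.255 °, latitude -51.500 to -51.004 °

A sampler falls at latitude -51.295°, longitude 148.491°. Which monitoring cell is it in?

The point has longitude = 148.491 and latitude = -51.295.
Only Blue satisfies 148.255 ≤ longitude ≤ 148.733 and -51.500 ≤ latitude ≤ -51.004.

Blue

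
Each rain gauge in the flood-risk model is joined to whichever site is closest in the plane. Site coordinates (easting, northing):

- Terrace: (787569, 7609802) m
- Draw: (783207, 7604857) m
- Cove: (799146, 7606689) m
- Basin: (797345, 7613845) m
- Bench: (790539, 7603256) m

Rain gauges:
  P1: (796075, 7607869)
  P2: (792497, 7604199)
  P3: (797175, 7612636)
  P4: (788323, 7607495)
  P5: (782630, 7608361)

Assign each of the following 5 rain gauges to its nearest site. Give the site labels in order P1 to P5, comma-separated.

Cove, Bench, Basin, Terrace, Draw

P1 → Cove (d²=10823441.00)
P2 → Bench (d²=4723013.00)
P3 → Basin (d²=1490581.00)
P4 → Terrace (d²=5890765.00)
P5 → Draw (d²=12610945.00)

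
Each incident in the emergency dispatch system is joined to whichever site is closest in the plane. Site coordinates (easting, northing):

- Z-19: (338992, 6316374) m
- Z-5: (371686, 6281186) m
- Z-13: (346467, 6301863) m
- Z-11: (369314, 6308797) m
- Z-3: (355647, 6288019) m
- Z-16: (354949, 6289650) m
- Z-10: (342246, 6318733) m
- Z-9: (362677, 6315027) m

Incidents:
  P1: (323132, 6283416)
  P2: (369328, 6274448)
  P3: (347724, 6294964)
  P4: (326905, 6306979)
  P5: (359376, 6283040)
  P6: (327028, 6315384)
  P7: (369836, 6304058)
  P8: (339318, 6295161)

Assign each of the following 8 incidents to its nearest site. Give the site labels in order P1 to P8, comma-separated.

P1 → Z-13 (d²=884814034.00)
P2 → Z-5 (d²=50960808.00)
P3 → Z-13 (d²=49176250.00)
P4 → Z-19 (d²=234361594.00)
P5 → Z-3 (d²=38695882.00)
P6 → Z-19 (d²=144117396.00)
P7 → Z-11 (d²=22730605.00)
P8 → Z-13 (d²=96025005.00)

Z-13, Z-5, Z-13, Z-19, Z-3, Z-19, Z-11, Z-13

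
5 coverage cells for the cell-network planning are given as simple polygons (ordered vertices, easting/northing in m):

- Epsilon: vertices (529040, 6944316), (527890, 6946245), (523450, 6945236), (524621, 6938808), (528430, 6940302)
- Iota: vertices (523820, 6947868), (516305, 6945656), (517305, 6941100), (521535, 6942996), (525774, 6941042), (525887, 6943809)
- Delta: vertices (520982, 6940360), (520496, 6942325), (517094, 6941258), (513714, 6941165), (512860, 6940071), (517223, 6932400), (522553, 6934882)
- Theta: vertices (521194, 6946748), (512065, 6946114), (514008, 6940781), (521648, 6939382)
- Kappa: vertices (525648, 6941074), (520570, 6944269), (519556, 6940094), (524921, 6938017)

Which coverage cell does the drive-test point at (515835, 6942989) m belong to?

Theta

Cast a ray rightward from (515835, 6942989). For each polygon, the edges (by vertex number in listed order) whose endpoints lie on opposite sides of northing = 6942989, where each meets that height, and whether that is right or left of the point:
Epsilon: 3–4 at easting≈523859.3 (right), 5–1 at easting≈528838.3 (right) → 2 crossings.
Iota: 2–3 at easting≈516890.4 (right), 3–4 at easting≈521519.4 (right), 4–5 at easting≈521550.2 (right), 5–6 at easting≈525853.5 (right) → 4 crossings.
Delta: no edge straddles that height → 0 crossings.
Theta: 2–3 at easting≈513203.5 (left), 4–1 at easting≈521425.7 (right) → 1 crossing.
Kappa: 1–2 at easting≈522604.4 (right), 2–3 at easting≈520259.1 (right) → 2 crossings.
Only Theta has an odd count, so the point is inside Theta.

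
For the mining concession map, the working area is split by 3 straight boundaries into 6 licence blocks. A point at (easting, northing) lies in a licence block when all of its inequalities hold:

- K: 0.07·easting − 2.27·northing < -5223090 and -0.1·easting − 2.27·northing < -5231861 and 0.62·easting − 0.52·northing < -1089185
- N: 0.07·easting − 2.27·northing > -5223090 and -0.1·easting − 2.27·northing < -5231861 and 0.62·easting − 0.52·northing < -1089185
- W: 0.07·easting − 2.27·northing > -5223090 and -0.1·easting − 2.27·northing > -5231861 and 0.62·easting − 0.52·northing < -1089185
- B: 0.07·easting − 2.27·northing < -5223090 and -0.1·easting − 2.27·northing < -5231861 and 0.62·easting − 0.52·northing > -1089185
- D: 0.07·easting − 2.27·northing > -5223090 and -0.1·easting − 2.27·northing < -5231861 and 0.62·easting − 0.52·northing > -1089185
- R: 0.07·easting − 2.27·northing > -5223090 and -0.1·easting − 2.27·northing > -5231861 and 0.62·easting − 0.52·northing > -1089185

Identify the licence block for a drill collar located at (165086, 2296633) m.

W

0.07·165086 − 2.27·2296633 = -5201800.890, which is > -5223090
-0.1·165086 − 2.27·2296633 = -5229865.510, which is > -5231861
0.62·165086 − 0.52·2296633 = -1091895.840, which is < -1089185
This sign pattern matches W.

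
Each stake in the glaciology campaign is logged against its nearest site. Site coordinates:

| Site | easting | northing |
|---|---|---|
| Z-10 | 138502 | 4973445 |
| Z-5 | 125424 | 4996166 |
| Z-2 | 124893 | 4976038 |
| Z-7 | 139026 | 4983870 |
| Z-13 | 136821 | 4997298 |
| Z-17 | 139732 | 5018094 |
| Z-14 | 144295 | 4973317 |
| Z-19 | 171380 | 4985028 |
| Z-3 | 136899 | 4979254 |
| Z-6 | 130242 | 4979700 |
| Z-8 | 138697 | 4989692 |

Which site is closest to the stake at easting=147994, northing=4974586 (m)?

Squared distances to each site:
Z-10: 91399945.000; Z-5: 975101300.000; Z-2: 535764505.000; Z-7: 166617680.000; Z-13: 640670873.000; Z-17: 1961206708.000; Z-14: 15292962.000; Z-19: 655940360.000; Z-3: 144889249.000; Z-6: 341286500.000; Z-8: 314625445.000.
Minimum at Z-14.

Z-14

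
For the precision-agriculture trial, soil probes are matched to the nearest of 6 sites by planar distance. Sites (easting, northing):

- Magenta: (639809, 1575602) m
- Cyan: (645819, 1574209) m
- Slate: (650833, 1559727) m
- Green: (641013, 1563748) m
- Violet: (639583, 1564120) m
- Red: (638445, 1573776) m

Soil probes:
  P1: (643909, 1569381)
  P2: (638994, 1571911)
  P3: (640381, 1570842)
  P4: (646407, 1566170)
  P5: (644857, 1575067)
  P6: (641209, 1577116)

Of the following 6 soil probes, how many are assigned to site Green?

1

P1 → Cyan
P2 → Red
P3 → Red
P4 → Green
P5 → Cyan
P6 → Magenta
1 of the 6 goes to Green.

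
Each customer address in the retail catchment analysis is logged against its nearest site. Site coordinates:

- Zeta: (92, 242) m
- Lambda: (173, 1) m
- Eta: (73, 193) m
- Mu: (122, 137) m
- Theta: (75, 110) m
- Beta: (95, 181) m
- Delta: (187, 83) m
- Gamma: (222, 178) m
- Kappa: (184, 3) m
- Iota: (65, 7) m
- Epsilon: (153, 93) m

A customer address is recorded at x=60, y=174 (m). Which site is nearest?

Squared distances to each site:
Zeta: 5648.000; Lambda: 42698.000; Eta: 530.000; Mu: 5213.000; Theta: 4321.000; Beta: 1274.000; Delta: 24410.000; Gamma: 26260.000; Kappa: 44617.000; Iota: 27914.000; Epsilon: 15210.000.
Minimum at Eta.

Eta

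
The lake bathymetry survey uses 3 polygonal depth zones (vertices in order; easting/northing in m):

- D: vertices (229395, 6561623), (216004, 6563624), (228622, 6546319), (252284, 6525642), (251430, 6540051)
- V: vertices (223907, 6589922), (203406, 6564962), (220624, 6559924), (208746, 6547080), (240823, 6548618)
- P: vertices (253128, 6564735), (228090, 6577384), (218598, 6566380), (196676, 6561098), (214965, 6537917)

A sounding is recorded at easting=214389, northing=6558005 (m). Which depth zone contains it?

Cast a ray rightward from (214389, 6558005). For each polygon, the edges (by vertex number in listed order) whose endpoints lie on opposite sides of northing = 6558005, where each meets that height, and whether that is right or left of the point:
D: 2–3 at easting≈220101.1 (right), 5–1 at easting≈233090.7 (right) → 2 crossings.
V: 3–4 at easting≈218849.3 (right), 5–1 at easting≈236978.6 (right) → 2 crossings.
P: 4–5 at easting≈199116.3 (left), 5–1 at easting≈243551.0 (right) → 1 crossing.
Only P has an odd count, so the point is inside P.

P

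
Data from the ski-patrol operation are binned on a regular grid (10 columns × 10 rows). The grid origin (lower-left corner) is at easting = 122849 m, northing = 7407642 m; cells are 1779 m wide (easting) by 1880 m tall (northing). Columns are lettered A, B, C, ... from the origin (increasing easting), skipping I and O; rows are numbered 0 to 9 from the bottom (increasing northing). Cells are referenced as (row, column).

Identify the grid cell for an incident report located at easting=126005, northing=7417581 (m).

(5, B)

Column index: ⌊(126005 − 122849) / 1779⌋ = ⌊1.774⌋ = 1 → column B
Row offset from origin: ⌊(7417581 − 7407642) / 1880⌋ = ⌊5.287⌋ = 5 → row 5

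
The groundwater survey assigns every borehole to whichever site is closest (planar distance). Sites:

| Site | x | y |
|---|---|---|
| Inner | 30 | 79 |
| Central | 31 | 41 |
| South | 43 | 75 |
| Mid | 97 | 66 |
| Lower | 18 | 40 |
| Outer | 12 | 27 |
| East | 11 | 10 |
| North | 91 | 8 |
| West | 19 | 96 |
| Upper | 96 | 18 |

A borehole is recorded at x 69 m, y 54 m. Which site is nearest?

Squared distances to each site:
Inner: 2146.000; Central: 1613.000; South: 1117.000; Mid: 928.000; Lower: 2797.000; Outer: 3978.000; East: 5300.000; North: 2600.000; West: 4264.000; Upper: 2025.000.
Minimum at Mid.

Mid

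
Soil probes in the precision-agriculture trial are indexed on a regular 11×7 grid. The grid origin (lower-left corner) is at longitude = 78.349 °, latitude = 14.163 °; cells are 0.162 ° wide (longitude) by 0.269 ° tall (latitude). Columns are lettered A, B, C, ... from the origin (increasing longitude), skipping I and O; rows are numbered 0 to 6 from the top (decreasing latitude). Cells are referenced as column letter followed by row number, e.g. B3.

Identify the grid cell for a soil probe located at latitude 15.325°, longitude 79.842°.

Column index: ⌊(79.842 − 78.349) / 0.162⌋ = ⌊9.216⌋ = 9 → column K
Row offset from origin: ⌊(15.325 − 14.163) / 0.269⌋ = ⌊4.320⌋ = 4 → row 2 (counted from top)

K2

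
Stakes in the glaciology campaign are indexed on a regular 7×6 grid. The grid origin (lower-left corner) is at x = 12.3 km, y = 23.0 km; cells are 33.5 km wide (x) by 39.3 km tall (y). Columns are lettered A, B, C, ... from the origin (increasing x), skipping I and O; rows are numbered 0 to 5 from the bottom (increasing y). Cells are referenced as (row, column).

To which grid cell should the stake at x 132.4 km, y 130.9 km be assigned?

(2, D)

Column index: ⌊(132.4 − 12.3) / 33.5⌋ = ⌊3.585⌋ = 3 → column D
Row offset from origin: ⌊(130.9 − 23.0) / 39.3⌋ = ⌊2.746⌋ = 2 → row 2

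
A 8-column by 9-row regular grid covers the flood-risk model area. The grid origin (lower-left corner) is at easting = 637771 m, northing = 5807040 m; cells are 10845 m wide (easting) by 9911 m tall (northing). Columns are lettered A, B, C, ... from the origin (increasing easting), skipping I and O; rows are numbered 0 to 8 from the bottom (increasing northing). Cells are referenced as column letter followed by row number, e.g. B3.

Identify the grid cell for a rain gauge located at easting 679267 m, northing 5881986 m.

D7

Column index: ⌊(679267 − 637771) / 10845⌋ = ⌊3.826⌋ = 3 → column D
Row offset from origin: ⌊(5881986 − 5807040) / 9911⌋ = ⌊7.562⌋ = 7 → row 7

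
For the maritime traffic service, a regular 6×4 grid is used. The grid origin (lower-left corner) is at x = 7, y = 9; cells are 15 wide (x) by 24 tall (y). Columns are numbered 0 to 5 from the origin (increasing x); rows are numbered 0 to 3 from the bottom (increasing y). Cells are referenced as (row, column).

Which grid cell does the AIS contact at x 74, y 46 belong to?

(1, 4)

Column index: ⌊(74 − 7) / 15⌋ = ⌊4.467⌋ = 4
Row offset from origin: ⌊(46 − 9) / 24⌋ = ⌊1.542⌋ = 1 → row 1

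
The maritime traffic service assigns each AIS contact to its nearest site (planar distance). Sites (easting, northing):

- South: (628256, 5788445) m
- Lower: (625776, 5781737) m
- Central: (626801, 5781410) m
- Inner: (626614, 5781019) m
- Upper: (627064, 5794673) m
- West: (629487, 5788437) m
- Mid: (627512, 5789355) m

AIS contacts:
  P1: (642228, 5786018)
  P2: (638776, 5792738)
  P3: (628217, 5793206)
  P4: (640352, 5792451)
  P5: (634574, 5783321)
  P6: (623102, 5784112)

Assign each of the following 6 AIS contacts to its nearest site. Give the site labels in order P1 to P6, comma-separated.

West, West, Upper, West, West, Lower

P1 → West (d²=168184642.00)
P2 → West (d²=104784122.00)
P3 → Upper (d²=3481498.00)
P4 → West (d²=134160421.00)
P5 → West (d²=52051025.00)
P6 → Lower (d²=12790901.00)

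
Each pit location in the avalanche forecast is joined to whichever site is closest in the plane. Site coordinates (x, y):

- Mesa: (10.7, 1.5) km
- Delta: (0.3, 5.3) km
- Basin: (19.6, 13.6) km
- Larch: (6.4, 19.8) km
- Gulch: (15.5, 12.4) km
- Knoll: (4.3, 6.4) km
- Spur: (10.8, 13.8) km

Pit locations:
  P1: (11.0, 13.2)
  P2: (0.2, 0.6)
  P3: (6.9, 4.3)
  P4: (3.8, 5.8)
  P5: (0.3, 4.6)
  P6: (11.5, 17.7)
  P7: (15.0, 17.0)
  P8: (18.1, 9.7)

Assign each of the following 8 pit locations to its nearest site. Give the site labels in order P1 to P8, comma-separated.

Spur, Delta, Knoll, Knoll, Delta, Spur, Gulch, Gulch

P1 → Spur (d²=0.40)
P2 → Delta (d²=22.10)
P3 → Knoll (d²=11.17)
P4 → Knoll (d²=0.61)
P5 → Delta (d²=0.49)
P6 → Spur (d²=15.70)
P7 → Gulch (d²=21.41)
P8 → Gulch (d²=14.05)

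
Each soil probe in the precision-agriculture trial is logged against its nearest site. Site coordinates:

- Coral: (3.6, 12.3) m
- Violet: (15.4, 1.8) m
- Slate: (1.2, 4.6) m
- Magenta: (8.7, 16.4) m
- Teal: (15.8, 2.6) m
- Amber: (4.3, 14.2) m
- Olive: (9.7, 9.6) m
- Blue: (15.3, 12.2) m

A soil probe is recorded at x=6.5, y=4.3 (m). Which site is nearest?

Squared distances to each site:
Coral: 72.410; Violet: 85.460; Slate: 28.180; Magenta: 151.250; Teal: 89.380; Amber: 102.850; Olive: 38.330; Blue: 139.850.
Minimum at Slate.

Slate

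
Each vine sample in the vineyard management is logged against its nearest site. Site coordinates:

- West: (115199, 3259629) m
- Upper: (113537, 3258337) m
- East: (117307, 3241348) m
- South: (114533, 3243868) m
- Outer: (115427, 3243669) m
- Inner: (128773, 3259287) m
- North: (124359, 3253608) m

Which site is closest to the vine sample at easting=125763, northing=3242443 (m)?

Squared distances to each site:
West: 406956692.000; Upper: 402094312.000; East: 72702961.000; South: 128143525.000; Outer: 108335972.000; Inner: 292780436.000; North: 126628441.000.
Minimum at East.

East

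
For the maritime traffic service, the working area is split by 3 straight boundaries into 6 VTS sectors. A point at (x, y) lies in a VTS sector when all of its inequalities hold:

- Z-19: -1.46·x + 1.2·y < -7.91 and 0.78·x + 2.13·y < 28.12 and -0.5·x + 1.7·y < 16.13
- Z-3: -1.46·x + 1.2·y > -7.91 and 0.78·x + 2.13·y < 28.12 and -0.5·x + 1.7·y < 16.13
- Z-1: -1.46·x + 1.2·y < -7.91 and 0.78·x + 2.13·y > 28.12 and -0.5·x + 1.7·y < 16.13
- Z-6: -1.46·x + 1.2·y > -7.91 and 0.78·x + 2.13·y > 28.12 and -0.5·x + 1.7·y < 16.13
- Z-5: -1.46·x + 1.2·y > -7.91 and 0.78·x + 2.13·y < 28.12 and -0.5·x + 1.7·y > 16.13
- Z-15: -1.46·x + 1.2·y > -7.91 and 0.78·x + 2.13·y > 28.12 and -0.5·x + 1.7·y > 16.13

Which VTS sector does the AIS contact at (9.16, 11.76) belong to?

Z-6

-1.46·9.16 + 1.2·11.76 = 0.738, which is > -7.91
0.78·9.16 + 2.13·11.76 = 32.194, which is > 28.12
-0.5·9.16 + 1.7·11.76 = 15.412, which is < 16.13
This sign pattern matches Z-6.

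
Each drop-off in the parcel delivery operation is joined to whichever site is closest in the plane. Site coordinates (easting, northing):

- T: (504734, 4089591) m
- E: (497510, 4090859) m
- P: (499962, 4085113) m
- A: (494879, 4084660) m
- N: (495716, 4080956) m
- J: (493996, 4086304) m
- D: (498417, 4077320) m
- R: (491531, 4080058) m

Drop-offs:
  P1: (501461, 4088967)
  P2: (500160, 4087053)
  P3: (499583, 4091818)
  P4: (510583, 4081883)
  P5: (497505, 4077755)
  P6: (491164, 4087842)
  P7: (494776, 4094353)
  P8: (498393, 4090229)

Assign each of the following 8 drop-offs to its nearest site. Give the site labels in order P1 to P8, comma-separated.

T, P, E, T, D, J, E, E

P1 → T (d²=11101905.00)
P2 → P (d²=3802804.00)
P3 → E (d²=5217010.00)
P4 → T (d²=93624065.00)
P5 → D (d²=1020969.00)
P6 → J (d²=10385668.00)
P7 → E (d²=19682792.00)
P8 → E (d²=1176589.00)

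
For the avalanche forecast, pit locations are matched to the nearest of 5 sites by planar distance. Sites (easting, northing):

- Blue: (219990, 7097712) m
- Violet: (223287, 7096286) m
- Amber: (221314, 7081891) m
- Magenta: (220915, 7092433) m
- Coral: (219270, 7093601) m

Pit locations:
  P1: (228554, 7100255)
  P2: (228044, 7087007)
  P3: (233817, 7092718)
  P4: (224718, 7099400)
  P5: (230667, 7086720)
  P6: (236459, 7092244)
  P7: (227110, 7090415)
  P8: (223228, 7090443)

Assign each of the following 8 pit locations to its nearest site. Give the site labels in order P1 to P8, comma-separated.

P1 → Violet (d²=43494250.00)
P2 → Amber (d²=71466356.00)
P3 → Violet (d²=123611524.00)
P4 → Violet (d²=11744757.00)
P5 → Amber (d²=110797850.00)
P6 → Violet (d²=189839348.00)
P7 → Magenta (d²=42450349.00)
P8 → Magenta (d²=9310069.00)

Violet, Amber, Violet, Violet, Amber, Violet, Magenta, Magenta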